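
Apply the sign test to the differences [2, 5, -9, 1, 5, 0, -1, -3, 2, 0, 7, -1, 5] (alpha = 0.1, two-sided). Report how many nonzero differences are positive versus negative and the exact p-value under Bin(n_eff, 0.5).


Step 1: Discard zero differences. Original n = 13; n_eff = number of nonzero differences = 11.
Nonzero differences (with sign): +2, +5, -9, +1, +5, -1, -3, +2, +7, -1, +5
Step 2: Count signs: positive = 7, negative = 4.
Step 3: Under H0: P(positive) = 0.5, so the number of positives S ~ Bin(11, 0.5).
Step 4: Two-sided exact p-value = sum of Bin(11,0.5) probabilities at or below the observed probability = 0.548828.
Step 5: alpha = 0.1. fail to reject H0.

n_eff = 11, pos = 7, neg = 4, p = 0.548828, fail to reject H0.


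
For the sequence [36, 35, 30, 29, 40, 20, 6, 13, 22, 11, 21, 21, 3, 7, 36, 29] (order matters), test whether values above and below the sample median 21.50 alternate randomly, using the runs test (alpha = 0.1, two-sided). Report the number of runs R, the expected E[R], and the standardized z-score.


Step 1: Compute median = 21.50; label A = above, B = below.
Labels in order: AAAAABBBABBBBBAA  (n_A = 8, n_B = 8)
Step 2: Count runs R = 5.
Step 3: Under H0 (random ordering), E[R] = 2*n_A*n_B/(n_A+n_B) + 1 = 2*8*8/16 + 1 = 9.0000.
        Var[R] = 2*n_A*n_B*(2*n_A*n_B - n_A - n_B) / ((n_A+n_B)^2 * (n_A+n_B-1)) = 14336/3840 = 3.7333.
        SD[R] = 1.9322.
Step 4: Continuity-corrected z = (R + 0.5 - E[R]) / SD[R] = (5 + 0.5 - 9.0000) / 1.9322 = -1.8114.
Step 5: Two-sided p-value via normal approximation = 2*(1 - Phi(|z|)) = 0.070076.
Step 6: alpha = 0.1. reject H0.

R = 5, z = -1.8114, p = 0.070076, reject H0.


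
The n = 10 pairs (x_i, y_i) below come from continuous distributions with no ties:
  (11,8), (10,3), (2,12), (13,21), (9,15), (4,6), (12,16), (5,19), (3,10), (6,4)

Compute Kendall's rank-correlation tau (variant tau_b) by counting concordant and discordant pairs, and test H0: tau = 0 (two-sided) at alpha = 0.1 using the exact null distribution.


Step 1: Enumerate the 45 unordered pairs (i,j) with i<j and classify each by sign(x_j-x_i) * sign(y_j-y_i).
  (1,2):dx=-1,dy=-5->C; (1,3):dx=-9,dy=+4->D; (1,4):dx=+2,dy=+13->C; (1,5):dx=-2,dy=+7->D
  (1,6):dx=-7,dy=-2->C; (1,7):dx=+1,dy=+8->C; (1,8):dx=-6,dy=+11->D; (1,9):dx=-8,dy=+2->D
  (1,10):dx=-5,dy=-4->C; (2,3):dx=-8,dy=+9->D; (2,4):dx=+3,dy=+18->C; (2,5):dx=-1,dy=+12->D
  (2,6):dx=-6,dy=+3->D; (2,7):dx=+2,dy=+13->C; (2,8):dx=-5,dy=+16->D; (2,9):dx=-7,dy=+7->D
  (2,10):dx=-4,dy=+1->D; (3,4):dx=+11,dy=+9->C; (3,5):dx=+7,dy=+3->C; (3,6):dx=+2,dy=-6->D
  (3,7):dx=+10,dy=+4->C; (3,8):dx=+3,dy=+7->C; (3,9):dx=+1,dy=-2->D; (3,10):dx=+4,dy=-8->D
  (4,5):dx=-4,dy=-6->C; (4,6):dx=-9,dy=-15->C; (4,7):dx=-1,dy=-5->C; (4,8):dx=-8,dy=-2->C
  (4,9):dx=-10,dy=-11->C; (4,10):dx=-7,dy=-17->C; (5,6):dx=-5,dy=-9->C; (5,7):dx=+3,dy=+1->C
  (5,8):dx=-4,dy=+4->D; (5,9):dx=-6,dy=-5->C; (5,10):dx=-3,dy=-11->C; (6,7):dx=+8,dy=+10->C
  (6,8):dx=+1,dy=+13->C; (6,9):dx=-1,dy=+4->D; (6,10):dx=+2,dy=-2->D; (7,8):dx=-7,dy=+3->D
  (7,9):dx=-9,dy=-6->C; (7,10):dx=-6,dy=-12->C; (8,9):dx=-2,dy=-9->C; (8,10):dx=+1,dy=-15->D
  (9,10):dx=+3,dy=-6->D
Step 2: C = 26, D = 19, total pairs = 45.
Step 3: tau = (C - D)/(n(n-1)/2) = (26 - 19)/45 = 0.155556.
Step 4: Exact two-sided p-value (enumerate n! = 3628800 permutations of y under H0): p = 0.600654.
Step 5: alpha = 0.1. fail to reject H0.

tau_b = 0.1556 (C=26, D=19), p = 0.600654, fail to reject H0.


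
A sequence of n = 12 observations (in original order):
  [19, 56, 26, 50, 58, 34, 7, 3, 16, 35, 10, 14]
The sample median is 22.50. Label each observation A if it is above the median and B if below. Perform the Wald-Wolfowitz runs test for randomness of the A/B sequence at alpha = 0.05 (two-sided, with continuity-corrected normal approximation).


Step 1: Compute median = 22.50; label A = above, B = below.
Labels in order: BAAAAABBBABB  (n_A = 6, n_B = 6)
Step 2: Count runs R = 5.
Step 3: Under H0 (random ordering), E[R] = 2*n_A*n_B/(n_A+n_B) + 1 = 2*6*6/12 + 1 = 7.0000.
        Var[R] = 2*n_A*n_B*(2*n_A*n_B - n_A - n_B) / ((n_A+n_B)^2 * (n_A+n_B-1)) = 4320/1584 = 2.7273.
        SD[R] = 1.6514.
Step 4: Continuity-corrected z = (R + 0.5 - E[R]) / SD[R] = (5 + 0.5 - 7.0000) / 1.6514 = -0.9083.
Step 5: Two-sided p-value via normal approximation = 2*(1 - Phi(|z|)) = 0.363722.
Step 6: alpha = 0.05. fail to reject H0.

R = 5, z = -0.9083, p = 0.363722, fail to reject H0.


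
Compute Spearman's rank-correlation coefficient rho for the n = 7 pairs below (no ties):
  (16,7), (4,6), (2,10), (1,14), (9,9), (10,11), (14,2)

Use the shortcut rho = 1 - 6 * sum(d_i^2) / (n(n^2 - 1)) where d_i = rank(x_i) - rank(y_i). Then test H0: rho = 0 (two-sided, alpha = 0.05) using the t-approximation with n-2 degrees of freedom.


Step 1: Rank x and y separately (midranks; no ties here).
rank(x): 16->7, 4->3, 2->2, 1->1, 9->4, 10->5, 14->6
rank(y): 7->3, 6->2, 10->5, 14->7, 9->4, 11->6, 2->1
Step 2: d_i = R_x(i) - R_y(i); compute d_i^2.
  (7-3)^2=16, (3-2)^2=1, (2-5)^2=9, (1-7)^2=36, (4-4)^2=0, (5-6)^2=1, (6-1)^2=25
sum(d^2) = 88.
Step 3: rho = 1 - 6*88 / (7*(7^2 - 1)) = 1 - 528/336 = -0.571429.
Step 4: Under H0, t = rho * sqrt((n-2)/(1-rho^2)) = -1.5570 ~ t(5).
Step 5: Two-sided p-value from the t-distribution with 5 df = 0.180202.
Step 6: alpha = 0.05. fail to reject H0.

rho = -0.5714, p = 0.180202, fail to reject H0 at alpha = 0.05.


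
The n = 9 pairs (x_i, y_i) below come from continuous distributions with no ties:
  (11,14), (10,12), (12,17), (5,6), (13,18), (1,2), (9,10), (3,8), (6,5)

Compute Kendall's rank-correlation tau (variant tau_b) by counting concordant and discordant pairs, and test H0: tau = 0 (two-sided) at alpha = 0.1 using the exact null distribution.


Step 1: Enumerate the 36 unordered pairs (i,j) with i<j and classify each by sign(x_j-x_i) * sign(y_j-y_i).
  (1,2):dx=-1,dy=-2->C; (1,3):dx=+1,dy=+3->C; (1,4):dx=-6,dy=-8->C; (1,5):dx=+2,dy=+4->C
  (1,6):dx=-10,dy=-12->C; (1,7):dx=-2,dy=-4->C; (1,8):dx=-8,dy=-6->C; (1,9):dx=-5,dy=-9->C
  (2,3):dx=+2,dy=+5->C; (2,4):dx=-5,dy=-6->C; (2,5):dx=+3,dy=+6->C; (2,6):dx=-9,dy=-10->C
  (2,7):dx=-1,dy=-2->C; (2,8):dx=-7,dy=-4->C; (2,9):dx=-4,dy=-7->C; (3,4):dx=-7,dy=-11->C
  (3,5):dx=+1,dy=+1->C; (3,6):dx=-11,dy=-15->C; (3,7):dx=-3,dy=-7->C; (3,8):dx=-9,dy=-9->C
  (3,9):dx=-6,dy=-12->C; (4,5):dx=+8,dy=+12->C; (4,6):dx=-4,dy=-4->C; (4,7):dx=+4,dy=+4->C
  (4,8):dx=-2,dy=+2->D; (4,9):dx=+1,dy=-1->D; (5,6):dx=-12,dy=-16->C; (5,7):dx=-4,dy=-8->C
  (5,8):dx=-10,dy=-10->C; (5,9):dx=-7,dy=-13->C; (6,7):dx=+8,dy=+8->C; (6,8):dx=+2,dy=+6->C
  (6,9):dx=+5,dy=+3->C; (7,8):dx=-6,dy=-2->C; (7,9):dx=-3,dy=-5->C; (8,9):dx=+3,dy=-3->D
Step 2: C = 33, D = 3, total pairs = 36.
Step 3: tau = (C - D)/(n(n-1)/2) = (33 - 3)/36 = 0.833333.
Step 4: Exact two-sided p-value (enumerate n! = 362880 permutations of y under H0): p = 0.000854.
Step 5: alpha = 0.1. reject H0.

tau_b = 0.8333 (C=33, D=3), p = 0.000854, reject H0.


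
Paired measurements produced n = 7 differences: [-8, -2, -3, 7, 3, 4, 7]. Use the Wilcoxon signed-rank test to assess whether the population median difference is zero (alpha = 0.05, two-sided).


Step 1: Drop any zero differences (none here) and take |d_i|.
|d| = [8, 2, 3, 7, 3, 4, 7]
Step 2: Midrank |d_i| (ties get averaged ranks).
ranks: |8|->7, |2|->1, |3|->2.5, |7|->5.5, |3|->2.5, |4|->4, |7|->5.5
Step 3: Attach original signs; sum ranks with positive sign and with negative sign.
W+ = 5.5 + 2.5 + 4 + 5.5 = 17.5
W- = 7 + 1 + 2.5 = 10.5
(Check: W+ + W- = 28 should equal n(n+1)/2 = 28.)
Step 4: Test statistic W = min(W+, W-) = 10.5.
Step 5: Ties in |d|, so use the tie-corrected normal approximation.
        E[W] = n(n+1)/4 = 7*8/4 = 14.
        Tie groups: |d|=3 (t=2), |d|=7 (t=2); sum(t^3 - t) = 12.
        Var[W] = n(n+1)(2n+1)/24 - sum(t^3-t)/48 = 840/24 - 12/48 = 34.75.
        z = (W - E[W]) / sqrt(Var[W]) = (10.5 - 14) / 5.8949 = -0.5937.
        Two-sided p = 2*Phi(z) = 0.552691.
Step 6: alpha = 0.05. fail to reject H0.

W+ = 17.5, W- = 10.5, W = min = 10.5, p = 0.552691, fail to reject H0.


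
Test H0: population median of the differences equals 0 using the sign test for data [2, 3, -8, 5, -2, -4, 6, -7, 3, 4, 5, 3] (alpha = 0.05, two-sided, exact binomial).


Step 1: Discard zero differences. Original n = 12; n_eff = number of nonzero differences = 12.
Nonzero differences (with sign): +2, +3, -8, +5, -2, -4, +6, -7, +3, +4, +5, +3
Step 2: Count signs: positive = 8, negative = 4.
Step 3: Under H0: P(positive) = 0.5, so the number of positives S ~ Bin(12, 0.5).
Step 4: Two-sided exact p-value = sum of Bin(12,0.5) probabilities at or below the observed probability = 0.387695.
Step 5: alpha = 0.05. fail to reject H0.

n_eff = 12, pos = 8, neg = 4, p = 0.387695, fail to reject H0.


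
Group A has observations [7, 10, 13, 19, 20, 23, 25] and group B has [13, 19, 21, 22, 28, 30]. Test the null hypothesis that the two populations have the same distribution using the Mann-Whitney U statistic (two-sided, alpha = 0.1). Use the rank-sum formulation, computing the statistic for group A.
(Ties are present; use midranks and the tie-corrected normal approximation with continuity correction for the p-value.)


Step 1: Combine and sort all 13 observations; assign midranks.
sorted (value, group): (7,X), (10,X), (13,X), (13,Y), (19,X), (19,Y), (20,X), (21,Y), (22,Y), (23,X), (25,X), (28,Y), (30,Y)
ranks: 7->1, 10->2, 13->3.5, 13->3.5, 19->5.5, 19->5.5, 20->7, 21->8, 22->9, 23->10, 25->11, 28->12, 30->13
Step 2: Rank sum for X: R1 = 1 + 2 + 3.5 + 5.5 + 7 + 10 + 11 = 40.
Step 3: U_X = R1 - n1(n1+1)/2 = 40 - 7*8/2 = 40 - 28 = 12.
       U_Y = n1*n2 - U_X = 42 - 12 = 30.
Step 4: Ties are present, so use the tie-corrected normal approximation (with continuity correction) for the p-value.
Step 5: p-value = 0.223363; compare to alpha = 0.1. fail to reject H0.

U_X = 12, p = 0.223363, fail to reject H0 at alpha = 0.1.


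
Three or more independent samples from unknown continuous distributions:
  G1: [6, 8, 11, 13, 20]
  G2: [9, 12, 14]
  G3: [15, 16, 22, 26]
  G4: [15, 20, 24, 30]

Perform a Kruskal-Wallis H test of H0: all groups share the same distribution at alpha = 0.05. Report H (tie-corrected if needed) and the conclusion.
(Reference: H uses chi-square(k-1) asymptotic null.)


Step 1: Combine all N = 16 observations and assign midranks.
sorted (value, group, rank): (6,G1,1), (8,G1,2), (9,G2,3), (11,G1,4), (12,G2,5), (13,G1,6), (14,G2,7), (15,G3,8.5), (15,G4,8.5), (16,G3,10), (20,G1,11.5), (20,G4,11.5), (22,G3,13), (24,G4,14), (26,G3,15), (30,G4,16)
Step 2: Sum ranks within each group.
R_1 = 24.5 (n_1 = 5)
R_2 = 15 (n_2 = 3)
R_3 = 46.5 (n_3 = 4)
R_4 = 50 (n_4 = 4)
Step 3: H = 12/(N(N+1)) * sum(R_i^2/n_i) - 3(N+1)
     = 12/(16*17) * (24.5^2/5 + 15^2/3 + 46.5^2/4 + 50^2/4) - 3*17
     = 0.044118 * 1360.61 - 51
     = 9.027022.
Step 4: Ties present; correction factor C = 1 - 12/(16^3 - 16) = 0.997059. Corrected H = 9.027022 / 0.997059 = 9.053650.
Step 5: Under H0, H ~ chi^2(3); p-value = 0.028586.
Step 6: alpha = 0.05. reject H0.

H = 9.0537, df = 3, p = 0.028586, reject H0.


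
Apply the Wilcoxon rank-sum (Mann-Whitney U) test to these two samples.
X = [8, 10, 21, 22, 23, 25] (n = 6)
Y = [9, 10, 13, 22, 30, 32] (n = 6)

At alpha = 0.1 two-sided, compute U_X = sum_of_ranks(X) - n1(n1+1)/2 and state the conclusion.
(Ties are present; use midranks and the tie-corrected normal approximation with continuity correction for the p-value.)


Step 1: Combine and sort all 12 observations; assign midranks.
sorted (value, group): (8,X), (9,Y), (10,X), (10,Y), (13,Y), (21,X), (22,X), (22,Y), (23,X), (25,X), (30,Y), (32,Y)
ranks: 8->1, 9->2, 10->3.5, 10->3.5, 13->5, 21->6, 22->7.5, 22->7.5, 23->9, 25->10, 30->11, 32->12
Step 2: Rank sum for X: R1 = 1 + 3.5 + 6 + 7.5 + 9 + 10 = 37.
Step 3: U_X = R1 - n1(n1+1)/2 = 37 - 6*7/2 = 37 - 21 = 16.
       U_Y = n1*n2 - U_X = 36 - 16 = 20.
Step 4: Ties are present, so use the tie-corrected normal approximation (with continuity correction) for the p-value.
Step 5: p-value = 0.809527; compare to alpha = 0.1. fail to reject H0.

U_X = 16, p = 0.809527, fail to reject H0 at alpha = 0.1.


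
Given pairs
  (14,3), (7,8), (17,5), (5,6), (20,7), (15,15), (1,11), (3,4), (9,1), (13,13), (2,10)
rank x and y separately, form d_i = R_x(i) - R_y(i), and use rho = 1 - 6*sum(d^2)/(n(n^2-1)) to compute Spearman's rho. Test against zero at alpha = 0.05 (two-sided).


Step 1: Rank x and y separately (midranks; no ties here).
rank(x): 14->8, 7->5, 17->10, 5->4, 20->11, 15->9, 1->1, 3->3, 9->6, 13->7, 2->2
rank(y): 3->2, 8->7, 5->4, 6->5, 7->6, 15->11, 11->9, 4->3, 1->1, 13->10, 10->8
Step 2: d_i = R_x(i) - R_y(i); compute d_i^2.
  (8-2)^2=36, (5-7)^2=4, (10-4)^2=36, (4-5)^2=1, (11-6)^2=25, (9-11)^2=4, (1-9)^2=64, (3-3)^2=0, (6-1)^2=25, (7-10)^2=9, (2-8)^2=36
sum(d^2) = 240.
Step 3: rho = 1 - 6*240 / (11*(11^2 - 1)) = 1 - 1440/1320 = -0.090909.
Step 4: Under H0, t = rho * sqrt((n-2)/(1-rho^2)) = -0.2739 ~ t(9).
Step 5: Two-sided p-value from the t-distribution with 9 df = 0.790373.
Step 6: alpha = 0.05. fail to reject H0.

rho = -0.0909, p = 0.790373, fail to reject H0 at alpha = 0.05.


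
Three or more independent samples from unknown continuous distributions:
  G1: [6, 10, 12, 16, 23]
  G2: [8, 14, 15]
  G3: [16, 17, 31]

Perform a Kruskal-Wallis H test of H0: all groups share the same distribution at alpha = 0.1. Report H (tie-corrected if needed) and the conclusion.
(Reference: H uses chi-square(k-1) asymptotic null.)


Step 1: Combine all N = 11 observations and assign midranks.
sorted (value, group, rank): (6,G1,1), (8,G2,2), (10,G1,3), (12,G1,4), (14,G2,5), (15,G2,6), (16,G1,7.5), (16,G3,7.5), (17,G3,9), (23,G1,10), (31,G3,11)
Step 2: Sum ranks within each group.
R_1 = 25.5 (n_1 = 5)
R_2 = 13 (n_2 = 3)
R_3 = 27.5 (n_3 = 3)
Step 3: H = 12/(N(N+1)) * sum(R_i^2/n_i) - 3(N+1)
     = 12/(11*12) * (25.5^2/5 + 13^2/3 + 27.5^2/3) - 3*12
     = 0.090909 * 438.467 - 36
     = 3.860606.
Step 4: Ties present; correction factor C = 1 - 6/(11^3 - 11) = 0.995455. Corrected H = 3.860606 / 0.995455 = 3.878234.
Step 5: Under H0, H ~ chi^2(2); p-value = 0.143831.
Step 6: alpha = 0.1. fail to reject H0.

H = 3.8782, df = 2, p = 0.143831, fail to reject H0.


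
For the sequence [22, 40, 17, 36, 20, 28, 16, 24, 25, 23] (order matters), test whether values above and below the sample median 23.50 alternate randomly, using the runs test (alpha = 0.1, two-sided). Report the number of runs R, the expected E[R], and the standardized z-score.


Step 1: Compute median = 23.50; label A = above, B = below.
Labels in order: BABABABAAB  (n_A = 5, n_B = 5)
Step 2: Count runs R = 9.
Step 3: Under H0 (random ordering), E[R] = 2*n_A*n_B/(n_A+n_B) + 1 = 2*5*5/10 + 1 = 6.0000.
        Var[R] = 2*n_A*n_B*(2*n_A*n_B - n_A - n_B) / ((n_A+n_B)^2 * (n_A+n_B-1)) = 2000/900 = 2.2222.
        SD[R] = 1.4907.
Step 4: Continuity-corrected z = (R - 0.5 - E[R]) / SD[R] = (9 - 0.5 - 6.0000) / 1.4907 = 1.6771.
Step 5: Two-sided p-value via normal approximation = 2*(1 - Phi(|z|)) = 0.093533.
Step 6: alpha = 0.1. reject H0.

R = 9, z = 1.6771, p = 0.093533, reject H0.


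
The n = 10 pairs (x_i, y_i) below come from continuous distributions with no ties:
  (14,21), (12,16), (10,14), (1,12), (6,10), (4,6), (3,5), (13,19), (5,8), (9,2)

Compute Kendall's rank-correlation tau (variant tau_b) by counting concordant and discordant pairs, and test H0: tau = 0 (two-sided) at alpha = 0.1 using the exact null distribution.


Step 1: Enumerate the 45 unordered pairs (i,j) with i<j and classify each by sign(x_j-x_i) * sign(y_j-y_i).
  (1,2):dx=-2,dy=-5->C; (1,3):dx=-4,dy=-7->C; (1,4):dx=-13,dy=-9->C; (1,5):dx=-8,dy=-11->C
  (1,6):dx=-10,dy=-15->C; (1,7):dx=-11,dy=-16->C; (1,8):dx=-1,dy=-2->C; (1,9):dx=-9,dy=-13->C
  (1,10):dx=-5,dy=-19->C; (2,3):dx=-2,dy=-2->C; (2,4):dx=-11,dy=-4->C; (2,5):dx=-6,dy=-6->C
  (2,6):dx=-8,dy=-10->C; (2,7):dx=-9,dy=-11->C; (2,8):dx=+1,dy=+3->C; (2,9):dx=-7,dy=-8->C
  (2,10):dx=-3,dy=-14->C; (3,4):dx=-9,dy=-2->C; (3,5):dx=-4,dy=-4->C; (3,6):dx=-6,dy=-8->C
  (3,7):dx=-7,dy=-9->C; (3,8):dx=+3,dy=+5->C; (3,9):dx=-5,dy=-6->C; (3,10):dx=-1,dy=-12->C
  (4,5):dx=+5,dy=-2->D; (4,6):dx=+3,dy=-6->D; (4,7):dx=+2,dy=-7->D; (4,8):dx=+12,dy=+7->C
  (4,9):dx=+4,dy=-4->D; (4,10):dx=+8,dy=-10->D; (5,6):dx=-2,dy=-4->C; (5,7):dx=-3,dy=-5->C
  (5,8):dx=+7,dy=+9->C; (5,9):dx=-1,dy=-2->C; (5,10):dx=+3,dy=-8->D; (6,7):dx=-1,dy=-1->C
  (6,8):dx=+9,dy=+13->C; (6,9):dx=+1,dy=+2->C; (6,10):dx=+5,dy=-4->D; (7,8):dx=+10,dy=+14->C
  (7,9):dx=+2,dy=+3->C; (7,10):dx=+6,dy=-3->D; (8,9):dx=-8,dy=-11->C; (8,10):dx=-4,dy=-17->C
  (9,10):dx=+4,dy=-6->D
Step 2: C = 36, D = 9, total pairs = 45.
Step 3: tau = (C - D)/(n(n-1)/2) = (36 - 9)/45 = 0.600000.
Step 4: Exact two-sided p-value (enumerate n! = 3628800 permutations of y under H0): p = 0.016666.
Step 5: alpha = 0.1. reject H0.

tau_b = 0.6000 (C=36, D=9), p = 0.016666, reject H0.


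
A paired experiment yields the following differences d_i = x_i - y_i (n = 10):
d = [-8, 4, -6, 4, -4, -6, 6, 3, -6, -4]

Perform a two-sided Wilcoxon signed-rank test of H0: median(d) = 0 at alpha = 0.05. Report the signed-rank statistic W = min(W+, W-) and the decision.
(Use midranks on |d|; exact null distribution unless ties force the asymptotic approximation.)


Step 1: Drop any zero differences (none here) and take |d_i|.
|d| = [8, 4, 6, 4, 4, 6, 6, 3, 6, 4]
Step 2: Midrank |d_i| (ties get averaged ranks).
ranks: |8|->10, |4|->3.5, |6|->7.5, |4|->3.5, |4|->3.5, |6|->7.5, |6|->7.5, |3|->1, |6|->7.5, |4|->3.5
Step 3: Attach original signs; sum ranks with positive sign and with negative sign.
W+ = 3.5 + 3.5 + 7.5 + 1 = 15.5
W- = 10 + 7.5 + 3.5 + 7.5 + 7.5 + 3.5 = 39.5
(Check: W+ + W- = 55 should equal n(n+1)/2 = 55.)
Step 4: Test statistic W = min(W+, W-) = 15.5.
Step 5: Ties in |d|, so use the tie-corrected normal approximation.
        E[W] = n(n+1)/4 = 10*11/4 = 27.5.
        Tie groups: |d|=4 (t=4), |d|=6 (t=4); sum(t^3 - t) = 120.
        Var[W] = n(n+1)(2n+1)/24 - sum(t^3-t)/48 = 2310/24 - 120/48 = 93.75.
        z = (W - E[W]) / sqrt(Var[W]) = (15.5 - 27.5) / 9.6825 = -1.2394.
        Two-sided p = 2*Phi(z) = 0.215214.
Step 6: alpha = 0.05. fail to reject H0.

W+ = 15.5, W- = 39.5, W = min = 15.5, p = 0.215214, fail to reject H0.


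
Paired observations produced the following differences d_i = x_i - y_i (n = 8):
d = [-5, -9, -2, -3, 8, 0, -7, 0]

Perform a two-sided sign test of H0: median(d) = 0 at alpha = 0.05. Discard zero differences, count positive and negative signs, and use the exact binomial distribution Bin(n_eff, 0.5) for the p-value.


Step 1: Discard zero differences. Original n = 8; n_eff = number of nonzero differences = 6.
Nonzero differences (with sign): -5, -9, -2, -3, +8, -7
Step 2: Count signs: positive = 1, negative = 5.
Step 3: Under H0: P(positive) = 0.5, so the number of positives S ~ Bin(6, 0.5).
Step 4: Two-sided exact p-value = sum of Bin(6,0.5) probabilities at or below the observed probability = 0.218750.
Step 5: alpha = 0.05. fail to reject H0.

n_eff = 6, pos = 1, neg = 5, p = 0.218750, fail to reject H0.


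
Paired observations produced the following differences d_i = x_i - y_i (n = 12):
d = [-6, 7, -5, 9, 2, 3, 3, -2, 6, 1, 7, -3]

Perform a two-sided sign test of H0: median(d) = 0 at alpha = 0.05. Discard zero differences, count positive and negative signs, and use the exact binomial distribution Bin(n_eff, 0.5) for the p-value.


Step 1: Discard zero differences. Original n = 12; n_eff = number of nonzero differences = 12.
Nonzero differences (with sign): -6, +7, -5, +9, +2, +3, +3, -2, +6, +1, +7, -3
Step 2: Count signs: positive = 8, negative = 4.
Step 3: Under H0: P(positive) = 0.5, so the number of positives S ~ Bin(12, 0.5).
Step 4: Two-sided exact p-value = sum of Bin(12,0.5) probabilities at or below the observed probability = 0.387695.
Step 5: alpha = 0.05. fail to reject H0.

n_eff = 12, pos = 8, neg = 4, p = 0.387695, fail to reject H0.


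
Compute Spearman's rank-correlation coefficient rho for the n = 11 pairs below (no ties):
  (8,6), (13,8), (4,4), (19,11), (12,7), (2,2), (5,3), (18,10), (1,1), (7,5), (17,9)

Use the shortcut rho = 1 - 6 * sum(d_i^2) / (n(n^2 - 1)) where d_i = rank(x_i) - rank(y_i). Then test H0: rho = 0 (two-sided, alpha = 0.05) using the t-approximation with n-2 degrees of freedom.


Step 1: Rank x and y separately (midranks; no ties here).
rank(x): 8->6, 13->8, 4->3, 19->11, 12->7, 2->2, 5->4, 18->10, 1->1, 7->5, 17->9
rank(y): 6->6, 8->8, 4->4, 11->11, 7->7, 2->2, 3->3, 10->10, 1->1, 5->5, 9->9
Step 2: d_i = R_x(i) - R_y(i); compute d_i^2.
  (6-6)^2=0, (8-8)^2=0, (3-4)^2=1, (11-11)^2=0, (7-7)^2=0, (2-2)^2=0, (4-3)^2=1, (10-10)^2=0, (1-1)^2=0, (5-5)^2=0, (9-9)^2=0
sum(d^2) = 2.
Step 3: rho = 1 - 6*2 / (11*(11^2 - 1)) = 1 - 12/1320 = 0.990909.
Step 4: Under H0, t = rho * sqrt((n-2)/(1-rho^2)) = 22.0966 ~ t(9).
Step 5: Two-sided p-value from the t-distribution with 9 df = 0.000000.
Step 6: alpha = 0.05. reject H0.

rho = 0.9909, p = 0.000000, reject H0 at alpha = 0.05.


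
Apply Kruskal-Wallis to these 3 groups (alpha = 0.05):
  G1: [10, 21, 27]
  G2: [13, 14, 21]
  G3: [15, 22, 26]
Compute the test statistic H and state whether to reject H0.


Step 1: Combine all N = 9 observations and assign midranks.
sorted (value, group, rank): (10,G1,1), (13,G2,2), (14,G2,3), (15,G3,4), (21,G1,5.5), (21,G2,5.5), (22,G3,7), (26,G3,8), (27,G1,9)
Step 2: Sum ranks within each group.
R_1 = 15.5 (n_1 = 3)
R_2 = 10.5 (n_2 = 3)
R_3 = 19 (n_3 = 3)
Step 3: H = 12/(N(N+1)) * sum(R_i^2/n_i) - 3(N+1)
     = 12/(9*10) * (15.5^2/3 + 10.5^2/3 + 19^2/3) - 3*10
     = 0.133333 * 237.167 - 30
     = 1.622222.
Step 4: Ties present; correction factor C = 1 - 6/(9^3 - 9) = 0.991667. Corrected H = 1.622222 / 0.991667 = 1.635854.
Step 5: Under H0, H ~ chi^2(2); p-value = 0.441346.
Step 6: alpha = 0.05. fail to reject H0.

H = 1.6359, df = 2, p = 0.441346, fail to reject H0.


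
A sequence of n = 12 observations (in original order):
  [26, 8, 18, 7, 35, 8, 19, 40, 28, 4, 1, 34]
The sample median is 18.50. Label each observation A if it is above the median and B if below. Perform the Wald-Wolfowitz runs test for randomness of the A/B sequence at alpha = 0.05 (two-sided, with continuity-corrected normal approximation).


Step 1: Compute median = 18.50; label A = above, B = below.
Labels in order: ABBBABAAABBA  (n_A = 6, n_B = 6)
Step 2: Count runs R = 7.
Step 3: Under H0 (random ordering), E[R] = 2*n_A*n_B/(n_A+n_B) + 1 = 2*6*6/12 + 1 = 7.0000.
        Var[R] = 2*n_A*n_B*(2*n_A*n_B - n_A - n_B) / ((n_A+n_B)^2 * (n_A+n_B-1)) = 4320/1584 = 2.7273.
        SD[R] = 1.6514.
Step 4: R = E[R], so z = 0 with no continuity correction.
Step 5: Two-sided p-value via normal approximation = 2*(1 - Phi(|z|)) = 1.000000.
Step 6: alpha = 0.05. fail to reject H0.

R = 7, z = 0.0000, p = 1.000000, fail to reject H0.


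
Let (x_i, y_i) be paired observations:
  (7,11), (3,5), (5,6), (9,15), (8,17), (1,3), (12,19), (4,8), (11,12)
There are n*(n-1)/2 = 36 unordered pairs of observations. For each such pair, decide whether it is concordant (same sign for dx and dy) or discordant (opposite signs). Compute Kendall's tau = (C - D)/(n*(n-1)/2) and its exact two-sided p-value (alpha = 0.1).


Step 1: Enumerate the 36 unordered pairs (i,j) with i<j and classify each by sign(x_j-x_i) * sign(y_j-y_i).
  (1,2):dx=-4,dy=-6->C; (1,3):dx=-2,dy=-5->C; (1,4):dx=+2,dy=+4->C; (1,5):dx=+1,dy=+6->C
  (1,6):dx=-6,dy=-8->C; (1,7):dx=+5,dy=+8->C; (1,8):dx=-3,dy=-3->C; (1,9):dx=+4,dy=+1->C
  (2,3):dx=+2,dy=+1->C; (2,4):dx=+6,dy=+10->C; (2,5):dx=+5,dy=+12->C; (2,6):dx=-2,dy=-2->C
  (2,7):dx=+9,dy=+14->C; (2,8):dx=+1,dy=+3->C; (2,9):dx=+8,dy=+7->C; (3,4):dx=+4,dy=+9->C
  (3,5):dx=+3,dy=+11->C; (3,6):dx=-4,dy=-3->C; (3,7):dx=+7,dy=+13->C; (3,8):dx=-1,dy=+2->D
  (3,9):dx=+6,dy=+6->C; (4,5):dx=-1,dy=+2->D; (4,6):dx=-8,dy=-12->C; (4,7):dx=+3,dy=+4->C
  (4,8):dx=-5,dy=-7->C; (4,9):dx=+2,dy=-3->D; (5,6):dx=-7,dy=-14->C; (5,7):dx=+4,dy=+2->C
  (5,8):dx=-4,dy=-9->C; (5,9):dx=+3,dy=-5->D; (6,7):dx=+11,dy=+16->C; (6,8):dx=+3,dy=+5->C
  (6,9):dx=+10,dy=+9->C; (7,8):dx=-8,dy=-11->C; (7,9):dx=-1,dy=-7->C; (8,9):dx=+7,dy=+4->C
Step 2: C = 32, D = 4, total pairs = 36.
Step 3: tau = (C - D)/(n(n-1)/2) = (32 - 4)/36 = 0.777778.
Step 4: Exact two-sided p-value (enumerate n! = 362880 permutations of y under H0): p = 0.002425.
Step 5: alpha = 0.1. reject H0.

tau_b = 0.7778 (C=32, D=4), p = 0.002425, reject H0.


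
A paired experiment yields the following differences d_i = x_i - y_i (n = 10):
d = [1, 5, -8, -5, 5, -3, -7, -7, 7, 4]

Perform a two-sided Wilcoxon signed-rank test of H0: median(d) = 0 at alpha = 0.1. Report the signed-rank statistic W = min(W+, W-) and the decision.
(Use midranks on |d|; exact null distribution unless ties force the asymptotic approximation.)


Step 1: Drop any zero differences (none here) and take |d_i|.
|d| = [1, 5, 8, 5, 5, 3, 7, 7, 7, 4]
Step 2: Midrank |d_i| (ties get averaged ranks).
ranks: |1|->1, |5|->5, |8|->10, |5|->5, |5|->5, |3|->2, |7|->8, |7|->8, |7|->8, |4|->3
Step 3: Attach original signs; sum ranks with positive sign and with negative sign.
W+ = 1 + 5 + 5 + 8 + 3 = 22
W- = 10 + 5 + 2 + 8 + 8 = 33
(Check: W+ + W- = 55 should equal n(n+1)/2 = 55.)
Step 4: Test statistic W = min(W+, W-) = 22.
Step 5: Ties in |d|, so use the tie-corrected normal approximation.
        E[W] = n(n+1)/4 = 10*11/4 = 27.5.
        Tie groups: |d|=5 (t=3), |d|=7 (t=3); sum(t^3 - t) = 48.
        Var[W] = n(n+1)(2n+1)/24 - sum(t^3-t)/48 = 2310/24 - 48/48 = 95.25.
        z = (W - E[W]) / sqrt(Var[W]) = (22 - 27.5) / 9.7596 = -0.5635.
        Two-sided p = 2*Phi(z) = 0.573062.
Step 6: alpha = 0.1. fail to reject H0.

W+ = 22, W- = 33, W = min = 22, p = 0.573062, fail to reject H0.


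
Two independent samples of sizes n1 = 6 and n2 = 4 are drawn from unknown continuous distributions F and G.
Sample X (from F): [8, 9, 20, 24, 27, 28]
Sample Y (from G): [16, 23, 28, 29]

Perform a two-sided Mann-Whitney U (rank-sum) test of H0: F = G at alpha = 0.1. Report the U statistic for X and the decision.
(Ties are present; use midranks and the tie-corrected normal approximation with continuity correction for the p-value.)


Step 1: Combine and sort all 10 observations; assign midranks.
sorted (value, group): (8,X), (9,X), (16,Y), (20,X), (23,Y), (24,X), (27,X), (28,X), (28,Y), (29,Y)
ranks: 8->1, 9->2, 16->3, 20->4, 23->5, 24->6, 27->7, 28->8.5, 28->8.5, 29->10
Step 2: Rank sum for X: R1 = 1 + 2 + 4 + 6 + 7 + 8.5 = 28.5.
Step 3: U_X = R1 - n1(n1+1)/2 = 28.5 - 6*7/2 = 28.5 - 21 = 7.5.
       U_Y = n1*n2 - U_X = 24 - 7.5 = 16.5.
Step 4: Ties are present, so use the tie-corrected normal approximation (with continuity correction) for the p-value.
Step 5: p-value = 0.392330; compare to alpha = 0.1. fail to reject H0.

U_X = 7.5, p = 0.392330, fail to reject H0 at alpha = 0.1.


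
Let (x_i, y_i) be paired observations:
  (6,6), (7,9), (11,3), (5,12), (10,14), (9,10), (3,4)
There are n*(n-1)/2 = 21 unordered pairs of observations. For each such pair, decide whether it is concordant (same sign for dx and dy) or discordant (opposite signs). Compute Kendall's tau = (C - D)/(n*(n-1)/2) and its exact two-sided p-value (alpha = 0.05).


Step 1: Enumerate the 21 unordered pairs (i,j) with i<j and classify each by sign(x_j-x_i) * sign(y_j-y_i).
  (1,2):dx=+1,dy=+3->C; (1,3):dx=+5,dy=-3->D; (1,4):dx=-1,dy=+6->D; (1,5):dx=+4,dy=+8->C
  (1,6):dx=+3,dy=+4->C; (1,7):dx=-3,dy=-2->C; (2,3):dx=+4,dy=-6->D; (2,4):dx=-2,dy=+3->D
  (2,5):dx=+3,dy=+5->C; (2,6):dx=+2,dy=+1->C; (2,7):dx=-4,dy=-5->C; (3,4):dx=-6,dy=+9->D
  (3,5):dx=-1,dy=+11->D; (3,6):dx=-2,dy=+7->D; (3,7):dx=-8,dy=+1->D; (4,5):dx=+5,dy=+2->C
  (4,6):dx=+4,dy=-2->D; (4,7):dx=-2,dy=-8->C; (5,6):dx=-1,dy=-4->C; (5,7):dx=-7,dy=-10->C
  (6,7):dx=-6,dy=-6->C
Step 2: C = 12, D = 9, total pairs = 21.
Step 3: tau = (C - D)/(n(n-1)/2) = (12 - 9)/21 = 0.142857.
Step 4: Exact two-sided p-value (enumerate n! = 5040 permutations of y under H0): p = 0.772619.
Step 5: alpha = 0.05. fail to reject H0.

tau_b = 0.1429 (C=12, D=9), p = 0.772619, fail to reject H0.


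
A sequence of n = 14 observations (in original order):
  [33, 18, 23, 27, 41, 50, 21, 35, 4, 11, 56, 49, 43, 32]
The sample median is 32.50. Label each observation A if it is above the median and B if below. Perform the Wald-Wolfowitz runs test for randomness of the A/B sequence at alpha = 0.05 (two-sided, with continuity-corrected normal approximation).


Step 1: Compute median = 32.50; label A = above, B = below.
Labels in order: ABBBAABABBAAAB  (n_A = 7, n_B = 7)
Step 2: Count runs R = 8.
Step 3: Under H0 (random ordering), E[R] = 2*n_A*n_B/(n_A+n_B) + 1 = 2*7*7/14 + 1 = 8.0000.
        Var[R] = 2*n_A*n_B*(2*n_A*n_B - n_A - n_B) / ((n_A+n_B)^2 * (n_A+n_B-1)) = 8232/2548 = 3.2308.
        SD[R] = 1.7974.
Step 4: R = E[R], so z = 0 with no continuity correction.
Step 5: Two-sided p-value via normal approximation = 2*(1 - Phi(|z|)) = 1.000000.
Step 6: alpha = 0.05. fail to reject H0.

R = 8, z = 0.0000, p = 1.000000, fail to reject H0.


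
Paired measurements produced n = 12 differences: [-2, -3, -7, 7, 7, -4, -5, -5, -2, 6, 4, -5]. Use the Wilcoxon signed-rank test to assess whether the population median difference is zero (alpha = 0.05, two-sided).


Step 1: Drop any zero differences (none here) and take |d_i|.
|d| = [2, 3, 7, 7, 7, 4, 5, 5, 2, 6, 4, 5]
Step 2: Midrank |d_i| (ties get averaged ranks).
ranks: |2|->1.5, |3|->3, |7|->11, |7|->11, |7|->11, |4|->4.5, |5|->7, |5|->7, |2|->1.5, |6|->9, |4|->4.5, |5|->7
Step 3: Attach original signs; sum ranks with positive sign and with negative sign.
W+ = 11 + 11 + 9 + 4.5 = 35.5
W- = 1.5 + 3 + 11 + 4.5 + 7 + 7 + 1.5 + 7 = 42.5
(Check: W+ + W- = 78 should equal n(n+1)/2 = 78.)
Step 4: Test statistic W = min(W+, W-) = 35.5.
Step 5: Ties in |d|, so use the tie-corrected normal approximation.
        E[W] = n(n+1)/4 = 12*13/4 = 39.
        Tie groups: |d|=2 (t=2), |d|=4 (t=2), |d|=5 (t=3), |d|=7 (t=3); sum(t^3 - t) = 60.
        Var[W] = n(n+1)(2n+1)/24 - sum(t^3-t)/48 = 3900/24 - 60/48 = 161.25.
        z = (W - E[W]) / sqrt(Var[W]) = (35.5 - 39) / 12.6984 = -0.2756.
        Two-sided p = 2*Phi(z) = 0.782836.
Step 6: alpha = 0.05. fail to reject H0.

W+ = 35.5, W- = 42.5, W = min = 35.5, p = 0.782836, fail to reject H0.


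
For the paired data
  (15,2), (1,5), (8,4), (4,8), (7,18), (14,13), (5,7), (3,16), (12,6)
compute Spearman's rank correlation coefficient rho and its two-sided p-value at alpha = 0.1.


Step 1: Rank x and y separately (midranks; no ties here).
rank(x): 15->9, 1->1, 8->6, 4->3, 7->5, 14->8, 5->4, 3->2, 12->7
rank(y): 2->1, 5->3, 4->2, 8->6, 18->9, 13->7, 7->5, 16->8, 6->4
Step 2: d_i = R_x(i) - R_y(i); compute d_i^2.
  (9-1)^2=64, (1-3)^2=4, (6-2)^2=16, (3-6)^2=9, (5-9)^2=16, (8-7)^2=1, (4-5)^2=1, (2-8)^2=36, (7-4)^2=9
sum(d^2) = 156.
Step 3: rho = 1 - 6*156 / (9*(9^2 - 1)) = 1 - 936/720 = -0.300000.
Step 4: Under H0, t = rho * sqrt((n-2)/(1-rho^2)) = -0.8321 ~ t(7).
Step 5: Two-sided p-value from the t-distribution with 7 df = 0.432845.
Step 6: alpha = 0.1. fail to reject H0.

rho = -0.3000, p = 0.432845, fail to reject H0 at alpha = 0.1.


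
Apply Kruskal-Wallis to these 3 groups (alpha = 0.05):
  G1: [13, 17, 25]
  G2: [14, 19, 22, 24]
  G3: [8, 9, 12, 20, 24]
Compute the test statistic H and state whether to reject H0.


Step 1: Combine all N = 12 observations and assign midranks.
sorted (value, group, rank): (8,G3,1), (9,G3,2), (12,G3,3), (13,G1,4), (14,G2,5), (17,G1,6), (19,G2,7), (20,G3,8), (22,G2,9), (24,G2,10.5), (24,G3,10.5), (25,G1,12)
Step 2: Sum ranks within each group.
R_1 = 22 (n_1 = 3)
R_2 = 31.5 (n_2 = 4)
R_3 = 24.5 (n_3 = 5)
Step 3: H = 12/(N(N+1)) * sum(R_i^2/n_i) - 3(N+1)
     = 12/(12*13) * (22^2/3 + 31.5^2/4 + 24.5^2/5) - 3*13
     = 0.076923 * 529.446 - 39
     = 1.726603.
Step 4: Ties present; correction factor C = 1 - 6/(12^3 - 12) = 0.996503. Corrected H = 1.726603 / 0.996503 = 1.732661.
Step 5: Under H0, H ~ chi^2(2); p-value = 0.420492.
Step 6: alpha = 0.05. fail to reject H0.

H = 1.7327, df = 2, p = 0.420492, fail to reject H0.


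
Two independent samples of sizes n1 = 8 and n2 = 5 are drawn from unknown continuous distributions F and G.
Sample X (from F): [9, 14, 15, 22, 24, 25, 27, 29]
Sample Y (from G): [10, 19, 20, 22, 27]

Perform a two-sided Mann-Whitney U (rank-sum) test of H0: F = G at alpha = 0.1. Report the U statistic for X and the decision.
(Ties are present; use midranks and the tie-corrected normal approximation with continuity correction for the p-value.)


Step 1: Combine and sort all 13 observations; assign midranks.
sorted (value, group): (9,X), (10,Y), (14,X), (15,X), (19,Y), (20,Y), (22,X), (22,Y), (24,X), (25,X), (27,X), (27,Y), (29,X)
ranks: 9->1, 10->2, 14->3, 15->4, 19->5, 20->6, 22->7.5, 22->7.5, 24->9, 25->10, 27->11.5, 27->11.5, 29->13
Step 2: Rank sum for X: R1 = 1 + 3 + 4 + 7.5 + 9 + 10 + 11.5 + 13 = 59.
Step 3: U_X = R1 - n1(n1+1)/2 = 59 - 8*9/2 = 59 - 36 = 23.
       U_Y = n1*n2 - U_X = 40 - 23 = 17.
Step 4: Ties are present, so use the tie-corrected normal approximation (with continuity correction) for the p-value.
Step 5: p-value = 0.713640; compare to alpha = 0.1. fail to reject H0.

U_X = 23, p = 0.713640, fail to reject H0 at alpha = 0.1.


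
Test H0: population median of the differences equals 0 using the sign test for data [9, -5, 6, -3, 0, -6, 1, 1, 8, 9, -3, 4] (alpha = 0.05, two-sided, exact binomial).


Step 1: Discard zero differences. Original n = 12; n_eff = number of nonzero differences = 11.
Nonzero differences (with sign): +9, -5, +6, -3, -6, +1, +1, +8, +9, -3, +4
Step 2: Count signs: positive = 7, negative = 4.
Step 3: Under H0: P(positive) = 0.5, so the number of positives S ~ Bin(11, 0.5).
Step 4: Two-sided exact p-value = sum of Bin(11,0.5) probabilities at or below the observed probability = 0.548828.
Step 5: alpha = 0.05. fail to reject H0.

n_eff = 11, pos = 7, neg = 4, p = 0.548828, fail to reject H0.


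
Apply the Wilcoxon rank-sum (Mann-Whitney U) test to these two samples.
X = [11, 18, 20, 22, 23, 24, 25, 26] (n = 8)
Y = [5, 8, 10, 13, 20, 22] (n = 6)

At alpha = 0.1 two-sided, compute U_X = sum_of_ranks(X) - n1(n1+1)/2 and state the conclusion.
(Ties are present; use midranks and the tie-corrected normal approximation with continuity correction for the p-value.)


Step 1: Combine and sort all 14 observations; assign midranks.
sorted (value, group): (5,Y), (8,Y), (10,Y), (11,X), (13,Y), (18,X), (20,X), (20,Y), (22,X), (22,Y), (23,X), (24,X), (25,X), (26,X)
ranks: 5->1, 8->2, 10->3, 11->4, 13->5, 18->6, 20->7.5, 20->7.5, 22->9.5, 22->9.5, 23->11, 24->12, 25->13, 26->14
Step 2: Rank sum for X: R1 = 4 + 6 + 7.5 + 9.5 + 11 + 12 + 13 + 14 = 77.
Step 3: U_X = R1 - n1(n1+1)/2 = 77 - 8*9/2 = 77 - 36 = 41.
       U_Y = n1*n2 - U_X = 48 - 41 = 7.
Step 4: Ties are present, so use the tie-corrected normal approximation (with continuity correction) for the p-value.
Step 5: p-value = 0.032774; compare to alpha = 0.1. reject H0.

U_X = 41, p = 0.032774, reject H0 at alpha = 0.1.


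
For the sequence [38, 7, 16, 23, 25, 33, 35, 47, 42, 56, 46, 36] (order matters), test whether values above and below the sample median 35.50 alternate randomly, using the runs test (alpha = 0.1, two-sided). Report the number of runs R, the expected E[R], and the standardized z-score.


Step 1: Compute median = 35.50; label A = above, B = below.
Labels in order: ABBBBBBAAAAA  (n_A = 6, n_B = 6)
Step 2: Count runs R = 3.
Step 3: Under H0 (random ordering), E[R] = 2*n_A*n_B/(n_A+n_B) + 1 = 2*6*6/12 + 1 = 7.0000.
        Var[R] = 2*n_A*n_B*(2*n_A*n_B - n_A - n_B) / ((n_A+n_B)^2 * (n_A+n_B-1)) = 4320/1584 = 2.7273.
        SD[R] = 1.6514.
Step 4: Continuity-corrected z = (R + 0.5 - E[R]) / SD[R] = (3 + 0.5 - 7.0000) / 1.6514 = -2.1194.
Step 5: Two-sided p-value via normal approximation = 2*(1 - Phi(|z|)) = 0.034060.
Step 6: alpha = 0.1. reject H0.

R = 3, z = -2.1194, p = 0.034060, reject H0.


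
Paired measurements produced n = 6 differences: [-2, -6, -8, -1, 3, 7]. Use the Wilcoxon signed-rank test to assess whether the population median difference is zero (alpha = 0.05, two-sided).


Step 1: Drop any zero differences (none here) and take |d_i|.
|d| = [2, 6, 8, 1, 3, 7]
Step 2: Midrank |d_i| (ties get averaged ranks).
ranks: |2|->2, |6|->4, |8|->6, |1|->1, |3|->3, |7|->5
Step 3: Attach original signs; sum ranks with positive sign and with negative sign.
W+ = 3 + 5 = 8
W- = 2 + 4 + 6 + 1 = 13
(Check: W+ + W- = 21 should equal n(n+1)/2 = 21.)
Step 4: Test statistic W = min(W+, W-) = 8.
Step 5: No ties, so the exact null distribution over the 2^6 = 64 sign assignments gives the two-sided p-value = 0.687500.
Step 6: alpha = 0.05. fail to reject H0.

W+ = 8, W- = 13, W = min = 8, p = 0.687500, fail to reject H0.


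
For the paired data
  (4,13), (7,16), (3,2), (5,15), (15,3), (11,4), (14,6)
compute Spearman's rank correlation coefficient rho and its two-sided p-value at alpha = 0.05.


Step 1: Rank x and y separately (midranks; no ties here).
rank(x): 4->2, 7->4, 3->1, 5->3, 15->7, 11->5, 14->6
rank(y): 13->5, 16->7, 2->1, 15->6, 3->2, 4->3, 6->4
Step 2: d_i = R_x(i) - R_y(i); compute d_i^2.
  (2-5)^2=9, (4-7)^2=9, (1-1)^2=0, (3-6)^2=9, (7-2)^2=25, (5-3)^2=4, (6-4)^2=4
sum(d^2) = 60.
Step 3: rho = 1 - 6*60 / (7*(7^2 - 1)) = 1 - 360/336 = -0.071429.
Step 4: Under H0, t = rho * sqrt((n-2)/(1-rho^2)) = -0.1601 ~ t(5).
Step 5: Two-sided p-value from the t-distribution with 5 df = 0.879048.
Step 6: alpha = 0.05. fail to reject H0.

rho = -0.0714, p = 0.879048, fail to reject H0 at alpha = 0.05.


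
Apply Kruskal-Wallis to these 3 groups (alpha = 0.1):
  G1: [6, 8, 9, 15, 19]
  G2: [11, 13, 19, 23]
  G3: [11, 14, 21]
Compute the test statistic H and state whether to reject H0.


Step 1: Combine all N = 12 observations and assign midranks.
sorted (value, group, rank): (6,G1,1), (8,G1,2), (9,G1,3), (11,G2,4.5), (11,G3,4.5), (13,G2,6), (14,G3,7), (15,G1,8), (19,G1,9.5), (19,G2,9.5), (21,G3,11), (23,G2,12)
Step 2: Sum ranks within each group.
R_1 = 23.5 (n_1 = 5)
R_2 = 32 (n_2 = 4)
R_3 = 22.5 (n_3 = 3)
Step 3: H = 12/(N(N+1)) * sum(R_i^2/n_i) - 3(N+1)
     = 12/(12*13) * (23.5^2/5 + 32^2/4 + 22.5^2/3) - 3*13
     = 0.076923 * 535.2 - 39
     = 2.169231.
Step 4: Ties present; correction factor C = 1 - 12/(12^3 - 12) = 0.993007. Corrected H = 2.169231 / 0.993007 = 2.184507.
Step 5: Under H0, H ~ chi^2(2); p-value = 0.335460.
Step 6: alpha = 0.1. fail to reject H0.

H = 2.1845, df = 2, p = 0.335460, fail to reject H0.


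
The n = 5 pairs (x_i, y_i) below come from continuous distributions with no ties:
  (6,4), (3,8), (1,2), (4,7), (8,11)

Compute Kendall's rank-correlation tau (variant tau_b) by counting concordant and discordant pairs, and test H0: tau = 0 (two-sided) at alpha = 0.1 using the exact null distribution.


Step 1: Enumerate the 10 unordered pairs (i,j) with i<j and classify each by sign(x_j-x_i) * sign(y_j-y_i).
  (1,2):dx=-3,dy=+4->D; (1,3):dx=-5,dy=-2->C; (1,4):dx=-2,dy=+3->D; (1,5):dx=+2,dy=+7->C
  (2,3):dx=-2,dy=-6->C; (2,4):dx=+1,dy=-1->D; (2,5):dx=+5,dy=+3->C; (3,4):dx=+3,dy=+5->C
  (3,5):dx=+7,dy=+9->C; (4,5):dx=+4,dy=+4->C
Step 2: C = 7, D = 3, total pairs = 10.
Step 3: tau = (C - D)/(n(n-1)/2) = (7 - 3)/10 = 0.400000.
Step 4: Exact two-sided p-value (enumerate n! = 120 permutations of y under H0): p = 0.483333.
Step 5: alpha = 0.1. fail to reject H0.

tau_b = 0.4000 (C=7, D=3), p = 0.483333, fail to reject H0.


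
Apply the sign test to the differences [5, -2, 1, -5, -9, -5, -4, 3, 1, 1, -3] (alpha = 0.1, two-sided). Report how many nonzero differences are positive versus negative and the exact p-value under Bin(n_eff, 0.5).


Step 1: Discard zero differences. Original n = 11; n_eff = number of nonzero differences = 11.
Nonzero differences (with sign): +5, -2, +1, -5, -9, -5, -4, +3, +1, +1, -3
Step 2: Count signs: positive = 5, negative = 6.
Step 3: Under H0: P(positive) = 0.5, so the number of positives S ~ Bin(11, 0.5).
Step 4: Two-sided exact p-value = sum of Bin(11,0.5) probabilities at or below the observed probability = 1.000000.
Step 5: alpha = 0.1. fail to reject H0.

n_eff = 11, pos = 5, neg = 6, p = 1.000000, fail to reject H0.


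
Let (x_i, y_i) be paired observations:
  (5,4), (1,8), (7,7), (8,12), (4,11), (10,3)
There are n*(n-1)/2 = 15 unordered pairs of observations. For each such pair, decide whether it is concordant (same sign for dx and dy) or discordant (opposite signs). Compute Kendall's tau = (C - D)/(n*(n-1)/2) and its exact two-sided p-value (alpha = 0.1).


Step 1: Enumerate the 15 unordered pairs (i,j) with i<j and classify each by sign(x_j-x_i) * sign(y_j-y_i).
  (1,2):dx=-4,dy=+4->D; (1,3):dx=+2,dy=+3->C; (1,4):dx=+3,dy=+8->C; (1,5):dx=-1,dy=+7->D
  (1,6):dx=+5,dy=-1->D; (2,3):dx=+6,dy=-1->D; (2,4):dx=+7,dy=+4->C; (2,5):dx=+3,dy=+3->C
  (2,6):dx=+9,dy=-5->D; (3,4):dx=+1,dy=+5->C; (3,5):dx=-3,dy=+4->D; (3,6):dx=+3,dy=-4->D
  (4,5):dx=-4,dy=-1->C; (4,6):dx=+2,dy=-9->D; (5,6):dx=+6,dy=-8->D
Step 2: C = 6, D = 9, total pairs = 15.
Step 3: tau = (C - D)/(n(n-1)/2) = (6 - 9)/15 = -0.200000.
Step 4: Exact two-sided p-value (enumerate n! = 720 permutations of y under H0): p = 0.719444.
Step 5: alpha = 0.1. fail to reject H0.

tau_b = -0.2000 (C=6, D=9), p = 0.719444, fail to reject H0.
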